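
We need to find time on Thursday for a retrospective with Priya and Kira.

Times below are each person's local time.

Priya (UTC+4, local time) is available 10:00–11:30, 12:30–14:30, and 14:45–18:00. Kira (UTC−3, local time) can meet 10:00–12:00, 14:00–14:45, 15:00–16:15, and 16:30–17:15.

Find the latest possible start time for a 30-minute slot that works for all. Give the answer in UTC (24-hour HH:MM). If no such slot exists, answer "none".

13:30

Priya → UTC: 06:00–07:30, 08:30–10:30, 10:45–14:00.
Kira → UTC: 13:00–15:00, 17:00–17:45, 18:00–19:15, 19:30–20:15.
Priya ∩ Kira: 13:00–14:00.
Windows ≥ 30 min: 13:00–14:00.
Latest start in the last window 13:00–14:00 is 14:00 − 30 min = 13:30.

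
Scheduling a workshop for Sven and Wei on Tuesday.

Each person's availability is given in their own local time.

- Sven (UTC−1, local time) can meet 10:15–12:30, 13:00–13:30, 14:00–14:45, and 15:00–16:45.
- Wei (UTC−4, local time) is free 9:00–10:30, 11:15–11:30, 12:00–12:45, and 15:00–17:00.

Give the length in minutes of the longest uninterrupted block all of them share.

Sven → UTC: 11:15–13:30, 14:00–14:30, 15:00–15:45, 16:00–17:45.
Wei → UTC: 13:00–14:30, 15:15–15:30, 16:00–16:45, 19:00–21:00.
Sven ∩ Wei: 13:00–13:30, 14:00–14:30, 15:15–15:30, 16:00–16:45.
Common window lengths: 30, 30, 15, 45 min; longest is 45.

45 minutes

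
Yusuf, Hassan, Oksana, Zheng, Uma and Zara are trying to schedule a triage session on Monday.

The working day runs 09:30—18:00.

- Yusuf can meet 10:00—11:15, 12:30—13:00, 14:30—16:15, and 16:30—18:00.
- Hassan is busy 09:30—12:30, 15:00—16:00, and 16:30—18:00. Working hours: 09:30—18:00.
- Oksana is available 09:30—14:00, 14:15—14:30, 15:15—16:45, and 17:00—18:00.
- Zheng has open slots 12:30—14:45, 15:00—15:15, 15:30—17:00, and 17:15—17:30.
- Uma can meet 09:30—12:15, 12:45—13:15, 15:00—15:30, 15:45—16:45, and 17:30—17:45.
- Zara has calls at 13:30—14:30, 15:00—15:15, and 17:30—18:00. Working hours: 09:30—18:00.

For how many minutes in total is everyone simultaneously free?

30 minutes

Hassan free within 09:30–18:00: 12:30–15:00, 16:00–16:30.
Zara free within 09:30–18:00: 09:30–13:30, 14:30–15:00, 15:15–17:30.
Yusuf ∩ Hassan: 12:30–13:00, 14:30–15:00, 16:00–16:15.
Yusuf ∩ Hassan ∩ Oksana: 12:30–13:00, 16:00–16:15.
Yusuf ∩ Hassan ∩ Oksana ∩ Zheng: 12:30–13:00, 16:00–16:15.
Yusuf ∩ Hassan ∩ Oksana ∩ Zheng ∩ Uma: 12:45–13:00, 16:00–16:15.
Yusuf ∩ Hassan ∩ Oksana ∩ Zheng ∩ Uma ∩ Zara: 12:45–13:00, 16:00–16:15.
Total common minutes: 15 + 15 = 30.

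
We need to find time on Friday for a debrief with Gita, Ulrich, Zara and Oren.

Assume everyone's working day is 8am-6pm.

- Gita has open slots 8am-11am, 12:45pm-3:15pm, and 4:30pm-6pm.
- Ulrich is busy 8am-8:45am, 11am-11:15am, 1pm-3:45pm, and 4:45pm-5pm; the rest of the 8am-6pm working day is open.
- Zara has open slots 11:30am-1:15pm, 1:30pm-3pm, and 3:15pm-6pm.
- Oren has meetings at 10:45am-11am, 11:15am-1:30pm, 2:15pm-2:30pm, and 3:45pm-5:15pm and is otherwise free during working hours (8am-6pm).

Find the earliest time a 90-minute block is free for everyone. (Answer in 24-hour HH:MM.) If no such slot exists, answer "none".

Ulrich free within 08:00–18:00: 08:45–11:00, 11:15–13:00, 15:45–16:45, 17:00–18:00.
Oren free within 08:00–18:00: 08:00–10:45, 11:00–11:15, 13:30–14:15, 14:30–15:45, 17:15–18:00.
Gita ∩ Ulrich: 08:45–11:00, 12:45–13:00, 16:30–16:45, 17:00–18:00.
Gita ∩ Ulrich ∩ Zara: 12:45–13:00, 16:30–16:45, 17:00–18:00.
Gita ∩ Ulrich ∩ Zara ∩ Oren: 17:15–18:00.
Windows ≥ 90 min: (none).

none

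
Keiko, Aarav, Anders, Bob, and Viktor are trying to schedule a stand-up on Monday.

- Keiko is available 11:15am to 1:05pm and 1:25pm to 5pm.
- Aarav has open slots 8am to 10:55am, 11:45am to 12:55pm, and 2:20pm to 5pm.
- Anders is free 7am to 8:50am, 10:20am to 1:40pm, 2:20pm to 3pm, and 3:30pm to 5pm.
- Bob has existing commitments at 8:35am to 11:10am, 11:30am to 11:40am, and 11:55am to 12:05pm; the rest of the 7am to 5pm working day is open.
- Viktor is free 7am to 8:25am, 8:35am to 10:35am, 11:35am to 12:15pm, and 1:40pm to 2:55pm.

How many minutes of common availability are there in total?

55 minutes

Bob free within 07:00–17:00: 07:00–08:35, 11:10–11:30, 11:40–11:55, 12:05–17:00.
Keiko ∩ Aarav: 11:45–12:55, 14:20–17:00.
Keiko ∩ Aarav ∩ Anders: 11:45–12:55, 14:20–15:00, 15:30–17:00.
Keiko ∩ Aarav ∩ Anders ∩ Bob: 11:45–11:55, 12:05–12:55, 14:20–15:00, 15:30–17:00.
Keiko ∩ Aarav ∩ Anders ∩ Bob ∩ Viktor: 11:45–11:55, 12:05–12:15, 14:20–14:55.
Total common minutes: 10 + 10 + 35 = 55.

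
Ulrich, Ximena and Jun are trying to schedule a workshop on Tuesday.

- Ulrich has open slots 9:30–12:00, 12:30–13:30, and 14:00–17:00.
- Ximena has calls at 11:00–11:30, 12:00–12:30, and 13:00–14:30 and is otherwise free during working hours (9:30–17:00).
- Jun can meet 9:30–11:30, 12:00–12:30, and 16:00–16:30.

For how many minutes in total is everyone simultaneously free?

Ximena free within 09:30–17:00: 09:30–11:00, 11:30–12:00, 12:30–13:00, 14:30–17:00.
Ulrich ∩ Ximena: 09:30–11:00, 11:30–12:00, 12:30–13:00, 14:30–17:00.
Ulrich ∩ Ximena ∩ Jun: 09:30–11:00, 16:00–16:30.
Total common minutes: 90 + 30 = 120.

120 minutes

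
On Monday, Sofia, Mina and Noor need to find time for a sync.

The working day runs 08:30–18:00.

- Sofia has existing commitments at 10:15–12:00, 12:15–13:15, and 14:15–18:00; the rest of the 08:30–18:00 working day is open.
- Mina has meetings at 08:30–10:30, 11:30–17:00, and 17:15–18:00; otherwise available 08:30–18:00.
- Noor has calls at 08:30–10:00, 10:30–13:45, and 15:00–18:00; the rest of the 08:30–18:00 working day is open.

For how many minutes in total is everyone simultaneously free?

0 minutes

Sofia free within 08:30–18:00: 08:30–10:15, 12:00–12:15, 13:15–14:15.
Mina free within 08:30–18:00: 10:30–11:30, 17:00–17:15.
Noor free within 08:30–18:00: 10:00–10:30, 13:45–15:00.
Sofia ∩ Mina: (none).
Sofia ∩ Mina ∩ Noor: (none).
Total common minutes: 0.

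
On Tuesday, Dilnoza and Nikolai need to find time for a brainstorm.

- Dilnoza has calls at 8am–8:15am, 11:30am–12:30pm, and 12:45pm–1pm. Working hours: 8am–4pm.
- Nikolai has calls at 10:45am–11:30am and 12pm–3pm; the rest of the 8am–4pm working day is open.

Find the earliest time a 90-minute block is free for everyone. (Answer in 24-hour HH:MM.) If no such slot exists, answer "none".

Dilnoza free within 08:00–16:00: 08:15–11:30, 12:30–12:45, 13:00–16:00.
Nikolai free within 08:00–16:00: 08:00–10:45, 11:30–12:00, 15:00–16:00.
Dilnoza ∩ Nikolai: 08:15–10:45, 15:00–16:00.
Windows ≥ 90 min: 08:15–10:45.
Earliest such window starts at 08:15.

08:15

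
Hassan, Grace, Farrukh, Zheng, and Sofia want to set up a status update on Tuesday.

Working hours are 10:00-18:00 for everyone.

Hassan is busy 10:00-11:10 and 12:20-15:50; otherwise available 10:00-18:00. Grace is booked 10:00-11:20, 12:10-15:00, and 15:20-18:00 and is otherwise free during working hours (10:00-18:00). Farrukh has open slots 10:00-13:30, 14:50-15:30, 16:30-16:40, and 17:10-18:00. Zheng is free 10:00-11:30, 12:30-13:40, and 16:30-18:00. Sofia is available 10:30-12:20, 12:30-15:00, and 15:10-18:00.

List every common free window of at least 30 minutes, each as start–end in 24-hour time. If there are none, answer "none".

Hassan free within 10:00–18:00: 11:10–12:20, 15:50–18:00.
Grace free within 10:00–18:00: 11:20–12:10, 15:00–15:20.
Hassan ∩ Grace: 11:20–12:10.
Hassan ∩ Grace ∩ Farrukh: 11:20–12:10.
Hassan ∩ Grace ∩ Farrukh ∩ Zheng: 11:20–11:30.
Hassan ∩ Grace ∩ Farrukh ∩ Zheng ∩ Sofia: 11:20–11:30.
Windows ≥ 30 min: (none).

none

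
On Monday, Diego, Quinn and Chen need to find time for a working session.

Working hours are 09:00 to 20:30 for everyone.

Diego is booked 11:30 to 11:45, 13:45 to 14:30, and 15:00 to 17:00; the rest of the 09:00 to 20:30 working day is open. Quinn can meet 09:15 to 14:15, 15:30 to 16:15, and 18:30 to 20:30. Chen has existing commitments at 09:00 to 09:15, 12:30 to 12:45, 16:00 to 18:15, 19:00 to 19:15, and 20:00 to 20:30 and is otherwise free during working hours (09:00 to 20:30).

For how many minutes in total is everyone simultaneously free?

315 minutes

Diego free within 09:00–20:30: 09:00–11:30, 11:45–13:45, 14:30–15:00, 17:00–20:30.
Chen free within 09:00–20:30: 09:15–12:30, 12:45–16:00, 18:15–19:00, 19:15–20:00.
Diego ∩ Quinn: 09:15–11:30, 11:45–13:45, 18:30–20:30.
Diego ∩ Quinn ∩ Chen: 09:15–11:30, 11:45–12:30, 12:45–13:45, 18:30–19:00, 19:15–20:00.
Total common minutes: 135 + 45 + 60 + 30 + 45 = 315.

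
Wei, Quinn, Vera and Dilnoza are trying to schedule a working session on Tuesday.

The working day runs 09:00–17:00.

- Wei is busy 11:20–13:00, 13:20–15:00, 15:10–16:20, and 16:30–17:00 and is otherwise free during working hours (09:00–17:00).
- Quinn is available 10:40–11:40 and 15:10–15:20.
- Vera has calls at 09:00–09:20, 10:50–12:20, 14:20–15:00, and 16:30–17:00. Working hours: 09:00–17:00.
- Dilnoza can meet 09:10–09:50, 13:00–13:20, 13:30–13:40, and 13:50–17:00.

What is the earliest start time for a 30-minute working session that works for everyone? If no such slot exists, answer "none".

none

Wei free within 09:00–17:00: 09:00–11:20, 13:00–13:20, 15:00–15:10, 16:20–16:30.
Vera free within 09:00–17:00: 09:20–10:50, 12:20–14:20, 15:00–16:30.
Wei ∩ Quinn: 10:40–11:20.
Wei ∩ Quinn ∩ Vera: 10:40–10:50.
Wei ∩ Quinn ∩ Vera ∩ Dilnoza: (none).
Windows ≥ 30 min: (none).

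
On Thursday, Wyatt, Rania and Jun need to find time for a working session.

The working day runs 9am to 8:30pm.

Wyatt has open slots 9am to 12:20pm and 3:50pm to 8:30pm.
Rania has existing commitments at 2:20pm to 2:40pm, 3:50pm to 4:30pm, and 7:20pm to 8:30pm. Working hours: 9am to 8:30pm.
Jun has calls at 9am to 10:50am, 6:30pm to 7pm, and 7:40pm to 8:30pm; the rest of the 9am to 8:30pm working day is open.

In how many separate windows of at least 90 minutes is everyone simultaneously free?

2

Rania free within 09:00–20:30: 09:00–14:20, 14:40–15:50, 16:30–19:20.
Jun free within 09:00–20:30: 10:50–18:30, 19:00–19:40.
Wyatt ∩ Rania: 09:00–12:20, 16:30–19:20.
Wyatt ∩ Rania ∩ Jun: 10:50–12:20, 16:30–18:30, 19:00–19:20.
Windows ≥ 90 min: 10:50–12:20, 16:30–18:30.
That's 2 windows.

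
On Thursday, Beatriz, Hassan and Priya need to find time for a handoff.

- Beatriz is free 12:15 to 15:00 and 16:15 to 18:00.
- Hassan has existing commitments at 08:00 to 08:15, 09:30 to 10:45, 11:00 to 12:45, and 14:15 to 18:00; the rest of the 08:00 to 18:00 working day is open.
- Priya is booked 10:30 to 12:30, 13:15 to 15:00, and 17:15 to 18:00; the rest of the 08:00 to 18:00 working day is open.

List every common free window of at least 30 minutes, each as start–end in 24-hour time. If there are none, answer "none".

Hassan free within 08:00–18:00: 08:15–09:30, 10:45–11:00, 12:45–14:15.
Priya free within 08:00–18:00: 08:00–10:30, 12:30–13:15, 15:00–17:15.
Beatriz ∩ Hassan: 12:45–14:15.
Beatriz ∩ Hassan ∩ Priya: 12:45–13:15.
Windows ≥ 30 min: 12:45–13:15.

12:45–13:15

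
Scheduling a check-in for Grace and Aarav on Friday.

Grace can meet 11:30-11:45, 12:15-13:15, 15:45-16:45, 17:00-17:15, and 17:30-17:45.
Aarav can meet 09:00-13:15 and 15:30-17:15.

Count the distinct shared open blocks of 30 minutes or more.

2

Grace ∩ Aarav: 11:30–11:45, 12:15–13:15, 15:45–16:45, 17:00–17:15.
Windows ≥ 30 min: 12:15–13:15, 15:45–16:45.
That's 2 windows.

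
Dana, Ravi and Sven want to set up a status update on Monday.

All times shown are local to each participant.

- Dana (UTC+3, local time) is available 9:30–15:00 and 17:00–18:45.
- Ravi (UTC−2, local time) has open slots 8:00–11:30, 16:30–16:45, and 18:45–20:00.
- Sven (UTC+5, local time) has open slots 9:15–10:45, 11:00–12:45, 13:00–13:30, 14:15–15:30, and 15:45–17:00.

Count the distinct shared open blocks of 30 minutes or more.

Dana → UTC: 06:30–12:00, 14:00–15:45.
Ravi → UTC: 10:00–13:30, 18:30–18:45, 20:45–22:00.
Sven → UTC: 04:15–05:45, 06:00–07:45, 08:00–08:30, 09:15–10:30, 10:45–12:00.
Dana ∩ Ravi: 10:00–12:00.
Dana ∩ Ravi ∩ Sven: 10:00–10:30, 10:45–12:00.
Windows ≥ 30 min: 10:00–10:30, 10:45–12:00.
That's 2 windows.

2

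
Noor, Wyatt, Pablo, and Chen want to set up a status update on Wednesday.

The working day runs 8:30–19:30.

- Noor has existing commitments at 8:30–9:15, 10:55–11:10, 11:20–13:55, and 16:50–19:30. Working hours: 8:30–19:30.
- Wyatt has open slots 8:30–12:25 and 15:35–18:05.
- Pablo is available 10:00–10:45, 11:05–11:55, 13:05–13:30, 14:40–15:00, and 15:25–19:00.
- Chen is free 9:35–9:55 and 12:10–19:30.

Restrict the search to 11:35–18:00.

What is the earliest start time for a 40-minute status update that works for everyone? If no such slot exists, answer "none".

15:35

Noor free within 08:30–19:30: 09:15–10:55, 11:10–11:20, 13:55–16:50.
Noor ∩ Wyatt: 09:15–10:55, 11:10–11:20, 15:35–16:50.
Noor ∩ Wyatt ∩ Pablo: 10:00–10:45, 11:10–11:20, 15:35–16:50.
Noor ∩ Wyatt ∩ Pablo ∩ Chen: 15:35–16:50.
Restricted to 11:35–18:00: 15:35–16:50.
Windows ≥ 40 min: 15:35–16:50.
Earliest such window starts at 15:35.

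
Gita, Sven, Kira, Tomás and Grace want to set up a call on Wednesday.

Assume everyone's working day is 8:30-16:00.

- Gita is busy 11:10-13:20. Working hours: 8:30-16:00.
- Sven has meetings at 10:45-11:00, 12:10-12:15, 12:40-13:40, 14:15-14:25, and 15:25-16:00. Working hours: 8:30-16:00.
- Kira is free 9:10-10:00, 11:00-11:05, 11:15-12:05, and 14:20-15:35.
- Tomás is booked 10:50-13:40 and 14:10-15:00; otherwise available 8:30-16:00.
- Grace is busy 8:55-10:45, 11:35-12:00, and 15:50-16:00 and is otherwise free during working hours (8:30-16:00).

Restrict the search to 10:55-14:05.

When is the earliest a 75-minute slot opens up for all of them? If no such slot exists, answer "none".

none

Gita free within 08:30–16:00: 08:30–11:10, 13:20–16:00.
Sven free within 08:30–16:00: 08:30–10:45, 11:00–12:10, 12:15–12:40, 13:40–14:15, 14:25–15:25.
Tomás free within 08:30–16:00: 08:30–10:50, 13:40–14:10, 15:00–16:00.
Grace free within 08:30–16:00: 08:30–08:55, 10:45–11:35, 12:00–15:50.
Gita ∩ Sven: 08:30–10:45, 11:00–11:10, 13:40–14:15, 14:25–15:25.
Gita ∩ Sven ∩ Kira: 09:10–10:00, 11:00–11:05, 14:25–15:25.
Gita ∩ Sven ∩ Kira ∩ Tomás: 09:10–10:00, 15:00–15:25.
Gita ∩ Sven ∩ Kira ∩ Tomás ∩ Grace: 15:00–15:25.
Restricted to 10:55–14:05: (none).
Windows ≥ 75 min: (none).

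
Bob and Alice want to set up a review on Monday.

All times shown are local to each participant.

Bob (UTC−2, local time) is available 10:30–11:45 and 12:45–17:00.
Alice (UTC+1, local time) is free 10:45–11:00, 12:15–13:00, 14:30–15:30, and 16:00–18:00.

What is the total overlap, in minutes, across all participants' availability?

Bob → UTC: 12:30–13:45, 14:45–19:00.
Alice → UTC: 09:45–10:00, 11:15–12:00, 13:30–14:30, 15:00–17:00.
Bob ∩ Alice: 13:30–13:45, 15:00–17:00.
Total common minutes: 15 + 120 = 135.

135 minutes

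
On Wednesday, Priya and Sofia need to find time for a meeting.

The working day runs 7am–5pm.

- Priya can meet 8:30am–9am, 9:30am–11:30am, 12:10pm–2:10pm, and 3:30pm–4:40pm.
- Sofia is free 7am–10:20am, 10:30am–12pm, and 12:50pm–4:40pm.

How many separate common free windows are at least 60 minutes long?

3

Priya ∩ Sofia: 08:30–09:00, 09:30–10:20, 10:30–11:30, 12:50–14:10, 15:30–16:40.
Windows ≥ 60 min: 10:30–11:30, 12:50–14:10, 15:30–16:40.
That's 3 windows.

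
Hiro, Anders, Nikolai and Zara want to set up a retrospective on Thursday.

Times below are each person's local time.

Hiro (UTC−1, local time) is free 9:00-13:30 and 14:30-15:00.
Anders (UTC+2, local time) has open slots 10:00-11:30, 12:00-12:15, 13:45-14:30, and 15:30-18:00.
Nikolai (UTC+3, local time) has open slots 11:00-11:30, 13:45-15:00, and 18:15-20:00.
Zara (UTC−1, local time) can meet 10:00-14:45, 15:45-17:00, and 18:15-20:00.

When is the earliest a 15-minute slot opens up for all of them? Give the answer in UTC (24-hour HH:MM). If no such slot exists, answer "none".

11:45

Hiro → UTC: 10:00–14:30, 15:30–16:00.
Anders → UTC: 08:00–09:30, 10:00–10:15, 11:45–12:30, 13:30–16:00.
Nikolai → UTC: 08:00–08:30, 10:45–12:00, 15:15–17:00.
Zara → UTC: 11:00–15:45, 16:45–18:00, 19:15–21:00.
Hiro ∩ Anders: 10:00–10:15, 11:45–12:30, 13:30–14:30, 15:30–16:00.
Hiro ∩ Anders ∩ Nikolai: 11:45–12:00, 15:30–16:00.
Hiro ∩ Anders ∩ Nikolai ∩ Zara: 11:45–12:00, 15:30–15:45.
Windows ≥ 15 min: 11:45–12:00, 15:30–15:45.
Earliest such window starts at 11:45.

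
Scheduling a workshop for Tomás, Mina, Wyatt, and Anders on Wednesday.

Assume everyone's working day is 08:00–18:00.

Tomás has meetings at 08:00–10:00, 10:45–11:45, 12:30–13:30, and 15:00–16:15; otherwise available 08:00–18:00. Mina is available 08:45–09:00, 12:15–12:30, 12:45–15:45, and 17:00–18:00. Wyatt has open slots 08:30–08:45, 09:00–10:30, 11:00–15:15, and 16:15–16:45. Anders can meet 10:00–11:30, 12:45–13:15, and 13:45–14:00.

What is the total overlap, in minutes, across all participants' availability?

15 minutes

Tomás free within 08:00–18:00: 10:00–10:45, 11:45–12:30, 13:30–15:00, 16:15–18:00.
Tomás ∩ Mina: 12:15–12:30, 13:30–15:00, 17:00–18:00.
Tomás ∩ Mina ∩ Wyatt: 12:15–12:30, 13:30–15:00.
Tomás ∩ Mina ∩ Wyatt ∩ Anders: 13:45–14:00.
Total common minutes: 15.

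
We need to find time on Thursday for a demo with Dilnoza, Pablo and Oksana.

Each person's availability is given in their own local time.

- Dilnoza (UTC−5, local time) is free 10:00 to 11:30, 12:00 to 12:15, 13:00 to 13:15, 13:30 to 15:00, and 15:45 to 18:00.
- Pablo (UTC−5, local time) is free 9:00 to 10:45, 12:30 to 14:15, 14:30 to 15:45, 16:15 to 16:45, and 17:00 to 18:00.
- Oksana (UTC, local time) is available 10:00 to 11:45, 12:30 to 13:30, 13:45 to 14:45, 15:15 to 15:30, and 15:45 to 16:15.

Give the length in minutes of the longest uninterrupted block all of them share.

Dilnoza → UTC: 15:00–16:30, 17:00–17:15, 18:00–18:15, 18:30–20:00, 20:45–23:00.
Pablo → UTC: 14:00–15:45, 17:30–19:15, 19:30–20:45, 21:15–21:45, 22:00–23:00.
Oksana → UTC: 10:00–11:45, 12:30–13:30, 13:45–14:45, 15:15–15:30, 15:45–16:15.
Dilnoza ∩ Pablo: 15:00–15:45, 18:00–18:15, 18:30–19:15, 19:30–20:00, 21:15–21:45, 22:00–23:00.
Dilnoza ∩ Pablo ∩ Oksana: 15:15–15:30.
Single common window of 15 minutes.

15 minutes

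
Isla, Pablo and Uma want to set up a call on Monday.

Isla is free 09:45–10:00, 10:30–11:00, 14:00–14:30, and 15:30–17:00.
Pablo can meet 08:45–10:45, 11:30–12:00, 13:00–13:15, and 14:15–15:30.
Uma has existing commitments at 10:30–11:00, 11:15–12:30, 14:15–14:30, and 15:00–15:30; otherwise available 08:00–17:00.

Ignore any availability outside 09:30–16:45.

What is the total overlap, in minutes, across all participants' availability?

15 minutes

Uma free within 08:00–17:00: 08:00–10:30, 11:00–11:15, 12:30–14:15, 14:30–15:00, 15:30–17:00.
Isla ∩ Pablo: 09:45–10:00, 10:30–10:45, 14:15–14:30.
Isla ∩ Pablo ∩ Uma: 09:45–10:00.
Restricted to 09:30–16:45: 09:45–10:00.
Total common minutes: 15.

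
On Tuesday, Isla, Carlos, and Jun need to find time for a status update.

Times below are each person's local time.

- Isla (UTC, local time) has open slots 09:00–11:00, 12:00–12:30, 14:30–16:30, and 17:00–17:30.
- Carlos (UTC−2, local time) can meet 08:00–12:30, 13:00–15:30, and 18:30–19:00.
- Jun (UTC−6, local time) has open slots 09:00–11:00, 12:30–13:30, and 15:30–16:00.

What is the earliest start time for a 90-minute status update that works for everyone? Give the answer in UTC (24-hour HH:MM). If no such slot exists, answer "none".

15:00

Isla → UTC: 09:00–11:00, 12:00–12:30, 14:30–16:30, 17:00–17:30.
Carlos → UTC: 10:00–14:30, 15:00–17:30, 20:30–21:00.
Jun → UTC: 15:00–17:00, 18:30–19:30, 21:30–22:00.
Isla ∩ Carlos: 10:00–11:00, 12:00–12:30, 15:00–16:30, 17:00–17:30.
Isla ∩ Carlos ∩ Jun: 15:00–16:30.
Windows ≥ 90 min: 15:00–16:30.
Earliest such window starts at 15:00.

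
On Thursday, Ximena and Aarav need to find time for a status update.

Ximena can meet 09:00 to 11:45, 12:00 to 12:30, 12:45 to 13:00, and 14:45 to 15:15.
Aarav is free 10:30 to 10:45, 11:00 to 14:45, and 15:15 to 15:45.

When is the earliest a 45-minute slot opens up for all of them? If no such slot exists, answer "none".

Ximena ∩ Aarav: 10:30–10:45, 11:00–11:45, 12:00–12:30, 12:45–13:00.
Windows ≥ 45 min: 11:00–11:45.
Earliest such window starts at 11:00.

11:00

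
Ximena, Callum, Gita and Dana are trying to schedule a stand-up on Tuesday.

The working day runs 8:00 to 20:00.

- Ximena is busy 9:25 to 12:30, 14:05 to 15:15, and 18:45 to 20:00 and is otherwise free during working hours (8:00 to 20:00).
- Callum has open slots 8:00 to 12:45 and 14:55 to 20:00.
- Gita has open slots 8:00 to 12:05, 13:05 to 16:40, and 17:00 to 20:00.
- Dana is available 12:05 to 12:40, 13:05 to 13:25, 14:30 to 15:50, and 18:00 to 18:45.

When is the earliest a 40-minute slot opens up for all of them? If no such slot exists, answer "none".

Ximena free within 08:00–20:00: 08:00–09:25, 12:30–14:05, 15:15–18:45.
Ximena ∩ Callum: 08:00–09:25, 12:30–12:45, 15:15–18:45.
Ximena ∩ Callum ∩ Gita: 08:00–09:25, 15:15–16:40, 17:00–18:45.
Ximena ∩ Callum ∩ Gita ∩ Dana: 15:15–15:50, 18:00–18:45.
Windows ≥ 40 min: 18:00–18:45.
Earliest such window starts at 18:00.

18:00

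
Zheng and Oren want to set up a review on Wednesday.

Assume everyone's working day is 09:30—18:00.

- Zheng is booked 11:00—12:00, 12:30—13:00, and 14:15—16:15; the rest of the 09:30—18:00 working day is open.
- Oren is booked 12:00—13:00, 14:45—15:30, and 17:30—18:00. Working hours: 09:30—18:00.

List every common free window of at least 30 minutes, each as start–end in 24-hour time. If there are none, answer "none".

Zheng free within 09:30–18:00: 09:30–11:00, 12:00–12:30, 13:00–14:15, 16:15–18:00.
Oren free within 09:30–18:00: 09:30–12:00, 13:00–14:45, 15:30–17:30.
Zheng ∩ Oren: 09:30–11:00, 13:00–14:15, 16:15–17:30.
Windows ≥ 30 min: 09:30–11:00, 13:00–14:15, 16:15–17:30.

09:30–11:00, 13:00–14:15, 16:15–17:30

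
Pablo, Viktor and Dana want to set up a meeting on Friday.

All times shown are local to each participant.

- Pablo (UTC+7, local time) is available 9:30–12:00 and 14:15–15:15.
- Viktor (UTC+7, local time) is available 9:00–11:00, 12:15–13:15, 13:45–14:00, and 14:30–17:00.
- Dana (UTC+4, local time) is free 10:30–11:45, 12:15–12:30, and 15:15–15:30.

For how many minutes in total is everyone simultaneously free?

Pablo → UTC: 02:30–05:00, 07:15–08:15.
Viktor → UTC: 02:00–04:00, 05:15–06:15, 06:45–07:00, 07:30–10:00.
Dana → UTC: 06:30–07:45, 08:15–08:30, 11:15–11:30.
Pablo ∩ Viktor: 02:30–04:00, 07:30–08:15.
Pablo ∩ Viktor ∩ Dana: 07:30–07:45.
Total common minutes: 15.

15 minutes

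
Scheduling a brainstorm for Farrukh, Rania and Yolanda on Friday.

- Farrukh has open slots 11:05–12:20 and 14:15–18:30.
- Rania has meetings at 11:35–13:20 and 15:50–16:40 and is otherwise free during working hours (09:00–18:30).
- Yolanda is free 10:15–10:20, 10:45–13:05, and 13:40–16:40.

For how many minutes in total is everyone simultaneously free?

Rania free within 09:00–18:30: 09:00–11:35, 13:20–15:50, 16:40–18:30.
Farrukh ∩ Rania: 11:05–11:35, 14:15–15:50, 16:40–18:30.
Farrukh ∩ Rania ∩ Yolanda: 11:05–11:35, 14:15–15:50.
Total common minutes: 30 + 95 = 125.

125 minutes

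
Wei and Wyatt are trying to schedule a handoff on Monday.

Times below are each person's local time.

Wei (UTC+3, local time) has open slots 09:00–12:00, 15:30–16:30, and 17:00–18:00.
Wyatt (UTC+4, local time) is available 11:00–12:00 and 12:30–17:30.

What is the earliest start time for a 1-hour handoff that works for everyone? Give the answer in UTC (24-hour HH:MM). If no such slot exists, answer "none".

Wei → UTC: 06:00–09:00, 12:30–13:30, 14:00–15:00.
Wyatt → UTC: 07:00–08:00, 08:30–13:30.
Wei ∩ Wyatt: 07:00–08:00, 08:30–09:00, 12:30–13:30.
Windows ≥ 60 min: 07:00–08:00, 12:30–13:30.
Earliest such window starts at 07:00.

07:00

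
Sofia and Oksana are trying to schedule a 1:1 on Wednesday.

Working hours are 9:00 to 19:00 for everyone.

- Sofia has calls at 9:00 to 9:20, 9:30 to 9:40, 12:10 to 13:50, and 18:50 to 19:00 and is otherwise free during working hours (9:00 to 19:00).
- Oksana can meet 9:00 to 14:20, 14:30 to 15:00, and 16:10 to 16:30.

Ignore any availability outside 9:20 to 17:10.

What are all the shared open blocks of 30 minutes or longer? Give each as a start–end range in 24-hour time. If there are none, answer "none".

Sofia free within 09:00–19:00: 09:20–09:30, 09:40–12:10, 13:50–18:50.
Sofia ∩ Oksana: 09:20–09:30, 09:40–12:10, 13:50–14:20, 14:30–15:00, 16:10–16:30.
Restricted to 09:20–17:10: 09:20–09:30, 09:40–12:10, 13:50–14:20, 14:30–15:00, 16:10–16:30.
Windows ≥ 30 min: 09:40–12:10, 13:50–14:20, 14:30–15:00.

09:40–12:10, 13:50–14:20, 14:30–15:00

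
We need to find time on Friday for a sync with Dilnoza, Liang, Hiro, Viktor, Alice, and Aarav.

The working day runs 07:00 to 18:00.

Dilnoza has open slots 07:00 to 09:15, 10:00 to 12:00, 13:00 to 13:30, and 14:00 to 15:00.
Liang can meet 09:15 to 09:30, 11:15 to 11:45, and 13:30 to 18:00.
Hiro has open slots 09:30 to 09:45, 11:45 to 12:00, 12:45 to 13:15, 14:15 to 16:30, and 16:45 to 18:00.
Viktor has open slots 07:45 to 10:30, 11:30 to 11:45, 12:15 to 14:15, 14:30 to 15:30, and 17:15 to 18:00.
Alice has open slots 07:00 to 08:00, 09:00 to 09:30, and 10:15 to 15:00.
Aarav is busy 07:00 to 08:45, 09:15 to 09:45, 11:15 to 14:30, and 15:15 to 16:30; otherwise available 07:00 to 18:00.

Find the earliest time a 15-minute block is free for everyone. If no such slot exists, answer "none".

14:30

Aarav free within 07:00–18:00: 08:45–09:15, 09:45–11:15, 14:30–15:15, 16:30–18:00.
Dilnoza ∩ Liang: 11:15–11:45, 14:00–15:00.
Dilnoza ∩ Liang ∩ Hiro: 14:15–15:00.
Dilnoza ∩ Liang ∩ Hiro ∩ Viktor: 14:30–15:00.
Dilnoza ∩ Liang ∩ Hiro ∩ Viktor ∩ Alice: 14:30–15:00.
Dilnoza ∩ Liang ∩ Hiro ∩ Viktor ∩ Alice ∩ Aarav: 14:30–15:00.
Windows ≥ 15 min: 14:30–15:00.
Earliest such window starts at 14:30.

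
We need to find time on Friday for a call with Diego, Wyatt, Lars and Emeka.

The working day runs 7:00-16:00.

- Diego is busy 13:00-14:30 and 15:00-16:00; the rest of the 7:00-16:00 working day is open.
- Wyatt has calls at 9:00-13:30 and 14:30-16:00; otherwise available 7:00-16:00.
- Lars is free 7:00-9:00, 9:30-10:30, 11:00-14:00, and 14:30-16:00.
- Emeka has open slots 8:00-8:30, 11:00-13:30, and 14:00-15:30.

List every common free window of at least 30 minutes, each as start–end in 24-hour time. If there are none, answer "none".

08:00–08:30

Diego free within 07:00–16:00: 07:00–13:00, 14:30–15:00.
Wyatt free within 07:00–16:00: 07:00–09:00, 13:30–14:30.
Diego ∩ Wyatt: 07:00–09:00.
Diego ∩ Wyatt ∩ Lars: 07:00–09:00.
Diego ∩ Wyatt ∩ Lars ∩ Emeka: 08:00–08:30.
Windows ≥ 30 min: 08:00–08:30.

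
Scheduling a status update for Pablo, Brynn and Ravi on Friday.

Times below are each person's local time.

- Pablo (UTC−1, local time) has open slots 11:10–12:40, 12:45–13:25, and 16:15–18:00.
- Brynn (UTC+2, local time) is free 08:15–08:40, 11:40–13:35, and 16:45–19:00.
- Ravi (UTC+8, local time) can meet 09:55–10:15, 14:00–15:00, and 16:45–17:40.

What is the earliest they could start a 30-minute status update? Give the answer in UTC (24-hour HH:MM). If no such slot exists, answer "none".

Pablo → UTC: 12:10–13:40, 13:45–14:25, 17:15–19:00.
Brynn → UTC: 06:15–06:40, 09:40–11:35, 14:45–17:00.
Ravi → UTC: 01:55–02:15, 06:00–07:00, 08:45–09:40.
Pablo ∩ Brynn: (none).
Pablo ∩ Brynn ∩ Ravi: (none).
Windows ≥ 30 min: (none).

none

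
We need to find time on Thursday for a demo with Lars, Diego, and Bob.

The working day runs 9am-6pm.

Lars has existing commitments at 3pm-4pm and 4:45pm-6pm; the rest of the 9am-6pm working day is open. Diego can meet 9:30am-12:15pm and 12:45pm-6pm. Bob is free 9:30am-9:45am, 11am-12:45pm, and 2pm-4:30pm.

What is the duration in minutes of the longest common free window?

Lars free within 09:00–18:00: 09:00–15:00, 16:00–16:45.
Lars ∩ Diego: 09:30–12:15, 12:45–15:00, 16:00–16:45.
Lars ∩ Diego ∩ Bob: 09:30–09:45, 11:00–12:15, 14:00–15:00, 16:00–16:30.
Common window lengths: 15, 75, 60, 30 min; longest is 75.

75 minutes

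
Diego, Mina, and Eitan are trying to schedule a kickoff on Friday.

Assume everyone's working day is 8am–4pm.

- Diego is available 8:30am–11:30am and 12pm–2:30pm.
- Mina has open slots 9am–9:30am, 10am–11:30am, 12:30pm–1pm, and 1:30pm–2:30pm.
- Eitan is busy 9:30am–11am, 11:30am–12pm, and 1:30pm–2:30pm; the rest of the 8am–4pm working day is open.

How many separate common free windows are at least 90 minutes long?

0

Eitan free within 08:00–16:00: 08:00–09:30, 11:00–11:30, 12:00–13:30, 14:30–16:00.
Diego ∩ Mina: 09:00–09:30, 10:00–11:30, 12:30–13:00, 13:30–14:30.
Diego ∩ Mina ∩ Eitan: 09:00–09:30, 11:00–11:30, 12:30–13:00.
Windows ≥ 90 min: (none).
That's 0 windows.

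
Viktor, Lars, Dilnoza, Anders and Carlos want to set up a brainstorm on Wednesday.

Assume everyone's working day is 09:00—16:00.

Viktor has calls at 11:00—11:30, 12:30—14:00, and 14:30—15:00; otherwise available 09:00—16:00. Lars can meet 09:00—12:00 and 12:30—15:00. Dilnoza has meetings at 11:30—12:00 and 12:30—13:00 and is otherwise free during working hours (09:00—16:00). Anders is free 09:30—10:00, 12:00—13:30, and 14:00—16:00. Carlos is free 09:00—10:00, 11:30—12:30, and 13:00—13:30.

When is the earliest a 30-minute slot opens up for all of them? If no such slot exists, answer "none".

Viktor free within 09:00–16:00: 09:00–11:00, 11:30–12:30, 14:00–14:30, 15:00–16:00.
Dilnoza free within 09:00–16:00: 09:00–11:30, 12:00–12:30, 13:00–16:00.
Viktor ∩ Lars: 09:00–11:00, 11:30–12:00, 14:00–14:30.
Viktor ∩ Lars ∩ Dilnoza: 09:00–11:00, 14:00–14:30.
Viktor ∩ Lars ∩ Dilnoza ∩ Anders: 09:30–10:00, 14:00–14:30.
Viktor ∩ Lars ∩ Dilnoza ∩ Anders ∩ Carlos: 09:30–10:00.
Windows ≥ 30 min: 09:30–10:00.
Earliest such window starts at 09:30.

09:30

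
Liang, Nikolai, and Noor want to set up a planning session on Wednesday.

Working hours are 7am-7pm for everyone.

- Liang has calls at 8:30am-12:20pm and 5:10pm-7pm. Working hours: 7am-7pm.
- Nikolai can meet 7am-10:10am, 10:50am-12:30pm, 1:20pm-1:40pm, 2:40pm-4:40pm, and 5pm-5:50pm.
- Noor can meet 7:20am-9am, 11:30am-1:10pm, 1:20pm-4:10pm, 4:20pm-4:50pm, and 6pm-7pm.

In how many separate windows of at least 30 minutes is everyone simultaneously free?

2

Liang free within 07:00–19:00: 07:00–08:30, 12:20–17:10.
Liang ∩ Nikolai: 07:00–08:30, 12:20–12:30, 13:20–13:40, 14:40–16:40, 17:00–17:10.
Liang ∩ Nikolai ∩ Noor: 07:20–08:30, 12:20–12:30, 13:20–13:40, 14:40–16:10, 16:20–16:40.
Windows ≥ 30 min: 07:20–08:30, 14:40–16:10.
That's 2 windows.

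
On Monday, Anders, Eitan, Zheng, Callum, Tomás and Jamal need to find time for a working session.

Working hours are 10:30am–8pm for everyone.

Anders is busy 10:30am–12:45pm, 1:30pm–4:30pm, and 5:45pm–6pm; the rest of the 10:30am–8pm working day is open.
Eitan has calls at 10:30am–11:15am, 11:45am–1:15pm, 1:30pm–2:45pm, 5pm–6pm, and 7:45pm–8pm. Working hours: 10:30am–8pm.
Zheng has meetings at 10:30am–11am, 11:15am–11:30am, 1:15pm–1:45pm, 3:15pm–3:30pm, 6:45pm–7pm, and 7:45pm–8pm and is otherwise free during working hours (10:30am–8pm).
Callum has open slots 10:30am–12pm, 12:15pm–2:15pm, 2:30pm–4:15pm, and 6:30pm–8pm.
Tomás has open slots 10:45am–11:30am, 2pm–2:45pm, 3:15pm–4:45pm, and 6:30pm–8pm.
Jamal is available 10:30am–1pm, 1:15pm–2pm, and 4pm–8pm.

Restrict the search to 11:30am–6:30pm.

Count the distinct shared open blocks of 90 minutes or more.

Anders free within 10:30–20:00: 12:45–13:30, 16:30–17:45, 18:00–20:00.
Eitan free within 10:30–20:00: 11:15–11:45, 13:15–13:30, 14:45–17:00, 18:00–19:45.
Zheng free within 10:30–20:00: 11:00–11:15, 11:30–13:15, 13:45–15:15, 15:30–18:45, 19:00–19:45.
Anders ∩ Eitan: 13:15–13:30, 16:30–17:00, 18:00–19:45.
Anders ∩ Eitan ∩ Zheng: 16:30–17:00, 18:00–18:45, 19:00–19:45.
Anders ∩ Eitan ∩ Zheng ∩ Callum: 18:30–18:45, 19:00–19:45.
Anders ∩ Eitan ∩ Zheng ∩ Callum ∩ Tomás: 18:30–18:45, 19:00–19:45.
Anders ∩ Eitan ∩ Zheng ∩ Callum ∩ Tomás ∩ Jamal: 18:30–18:45, 19:00–19:45.
Restricted to 11:30–18:30: (none).
Windows ≥ 90 min: (none).
That's 0 windows.

0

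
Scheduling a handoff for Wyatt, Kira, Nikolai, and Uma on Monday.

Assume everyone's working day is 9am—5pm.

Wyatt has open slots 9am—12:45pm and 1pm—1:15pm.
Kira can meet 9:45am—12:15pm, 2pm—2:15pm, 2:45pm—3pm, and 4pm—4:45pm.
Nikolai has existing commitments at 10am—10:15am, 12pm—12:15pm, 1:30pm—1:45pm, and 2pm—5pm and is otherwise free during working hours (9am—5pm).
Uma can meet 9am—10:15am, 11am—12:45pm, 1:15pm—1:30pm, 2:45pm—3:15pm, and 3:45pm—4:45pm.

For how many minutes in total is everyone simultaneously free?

Nikolai free within 09:00–17:00: 09:00–10:00, 10:15–12:00, 12:15–13:30, 13:45–14:00.
Wyatt ∩ Kira: 09:45–12:15.
Wyatt ∩ Kira ∩ Nikolai: 09:45–10:00, 10:15–12:00.
Wyatt ∩ Kira ∩ Nikolai ∩ Uma: 09:45–10:00, 11:00–12:00.
Total common minutes: 15 + 60 = 75.

75 minutes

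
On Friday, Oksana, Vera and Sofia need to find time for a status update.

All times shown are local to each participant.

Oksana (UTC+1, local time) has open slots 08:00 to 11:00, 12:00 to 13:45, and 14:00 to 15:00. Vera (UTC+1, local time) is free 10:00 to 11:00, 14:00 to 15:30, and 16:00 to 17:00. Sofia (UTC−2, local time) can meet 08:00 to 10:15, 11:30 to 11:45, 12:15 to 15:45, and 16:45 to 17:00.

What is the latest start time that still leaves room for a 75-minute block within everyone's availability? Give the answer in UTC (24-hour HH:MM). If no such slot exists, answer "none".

Oksana → UTC: 07:00–10:00, 11:00–12:45, 13:00–14:00.
Vera → UTC: 09:00–10:00, 13:00–14:30, 15:00–16:00.
Sofia → UTC: 10:00–12:15, 13:30–13:45, 14:15–17:45, 18:45–19:00.
Oksana ∩ Vera: 09:00–10:00, 13:00–14:00.
Oksana ∩ Vera ∩ Sofia: 13:30–13:45.
Windows ≥ 75 min: (none).

none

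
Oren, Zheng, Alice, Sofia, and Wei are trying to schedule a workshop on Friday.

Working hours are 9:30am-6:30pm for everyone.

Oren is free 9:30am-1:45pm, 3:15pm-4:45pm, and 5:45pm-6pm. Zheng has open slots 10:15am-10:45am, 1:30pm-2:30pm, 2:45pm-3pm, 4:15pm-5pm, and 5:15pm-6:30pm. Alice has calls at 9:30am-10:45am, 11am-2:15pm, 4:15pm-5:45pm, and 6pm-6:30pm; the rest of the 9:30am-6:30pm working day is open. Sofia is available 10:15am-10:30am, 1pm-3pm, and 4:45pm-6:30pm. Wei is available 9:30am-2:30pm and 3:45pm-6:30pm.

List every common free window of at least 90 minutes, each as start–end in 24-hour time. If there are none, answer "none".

none

Alice free within 09:30–18:30: 10:45–11:00, 14:15–16:15, 17:45–18:00.
Oren ∩ Zheng: 10:15–10:45, 13:30–13:45, 16:15–16:45, 17:45–18:00.
Oren ∩ Zheng ∩ Alice: 17:45–18:00.
Oren ∩ Zheng ∩ Alice ∩ Sofia: 17:45–18:00.
Oren ∩ Zheng ∩ Alice ∩ Sofia ∩ Wei: 17:45–18:00.
Windows ≥ 90 min: (none).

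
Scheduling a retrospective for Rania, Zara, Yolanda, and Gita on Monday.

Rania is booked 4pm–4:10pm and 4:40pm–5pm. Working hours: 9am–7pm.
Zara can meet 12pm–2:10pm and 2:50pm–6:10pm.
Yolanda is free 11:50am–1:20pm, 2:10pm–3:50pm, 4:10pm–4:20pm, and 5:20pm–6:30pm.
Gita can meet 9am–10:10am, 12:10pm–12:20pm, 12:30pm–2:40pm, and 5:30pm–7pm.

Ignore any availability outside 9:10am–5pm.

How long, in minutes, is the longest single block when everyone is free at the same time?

Rania free within 09:00–19:00: 09:00–16:00, 16:10–16:40, 17:00–19:00.
Rania ∩ Zara: 12:00–14:10, 14:50–16:00, 16:10–16:40, 17:00–18:10.
Rania ∩ Zara ∩ Yolanda: 12:00–13:20, 14:50–15:50, 16:10–16:20, 17:20–18:10.
Rania ∩ Zara ∩ Yolanda ∩ Gita: 12:10–12:20, 12:30–13:20, 17:30–18:10.
Restricted to 09:10–17:00: 12:10–12:20, 12:30–13:20.
Common window lengths: 10, 50 min; longest is 50.

50 minutes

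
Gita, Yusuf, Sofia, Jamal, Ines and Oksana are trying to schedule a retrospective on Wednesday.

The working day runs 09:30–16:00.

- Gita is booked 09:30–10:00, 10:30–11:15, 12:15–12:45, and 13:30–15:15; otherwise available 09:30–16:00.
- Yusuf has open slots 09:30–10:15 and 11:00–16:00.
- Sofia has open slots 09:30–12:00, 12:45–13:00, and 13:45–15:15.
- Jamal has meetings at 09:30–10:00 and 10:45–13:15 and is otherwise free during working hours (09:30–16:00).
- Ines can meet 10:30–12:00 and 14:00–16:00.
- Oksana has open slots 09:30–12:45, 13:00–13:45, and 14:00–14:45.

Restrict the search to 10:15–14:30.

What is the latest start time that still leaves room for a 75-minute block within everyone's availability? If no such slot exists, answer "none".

Gita free within 09:30–16:00: 10:00–10:30, 11:15–12:15, 12:45–13:30, 15:15–16:00.
Jamal free within 09:30–16:00: 10:00–10:45, 13:15–16:00.
Gita ∩ Yusuf: 10:00–10:15, 11:15–12:15, 12:45–13:30, 15:15–16:00.
Gita ∩ Yusuf ∩ Sofia: 10:00–10:15, 11:15–12:00, 12:45–13:00.
Gita ∩ Yusuf ∩ Sofia ∩ Jamal: 10:00–10:15.
Gita ∩ Yusuf ∩ Sofia ∩ Jamal ∩ Ines: (none).
Gita ∩ Yusuf ∩ Sofia ∩ Jamal ∩ Ines ∩ Oksana: (none).
Restricted to 10:15–14:30: (none).
Windows ≥ 75 min: (none).

none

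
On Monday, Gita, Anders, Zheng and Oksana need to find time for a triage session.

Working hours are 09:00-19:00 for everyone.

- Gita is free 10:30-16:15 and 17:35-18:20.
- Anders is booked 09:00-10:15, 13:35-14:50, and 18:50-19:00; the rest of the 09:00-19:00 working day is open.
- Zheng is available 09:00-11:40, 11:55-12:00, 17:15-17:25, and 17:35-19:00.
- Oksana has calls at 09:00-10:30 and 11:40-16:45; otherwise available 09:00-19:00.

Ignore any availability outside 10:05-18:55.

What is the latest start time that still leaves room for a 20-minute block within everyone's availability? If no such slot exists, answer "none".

Anders free within 09:00–19:00: 10:15–13:35, 14:50–18:50.
Oksana free within 09:00–19:00: 10:30–11:40, 16:45–19:00.
Gita ∩ Anders: 10:30–13:35, 14:50–16:15, 17:35–18:20.
Gita ∩ Anders ∩ Zheng: 10:30–11:40, 11:55–12:00, 17:35–18:20.
Gita ∩ Anders ∩ Zheng ∩ Oksana: 10:30–11:40, 17:35–18:20.
Restricted to 10:05–18:55: 10:30–11:40, 17:35–18:20.
Windows ≥ 20 min: 10:30–11:40, 17:35–18:20.
Latest start in the last window 17:35–18:20 is 18:20 − 20 min = 18:00.

18:00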